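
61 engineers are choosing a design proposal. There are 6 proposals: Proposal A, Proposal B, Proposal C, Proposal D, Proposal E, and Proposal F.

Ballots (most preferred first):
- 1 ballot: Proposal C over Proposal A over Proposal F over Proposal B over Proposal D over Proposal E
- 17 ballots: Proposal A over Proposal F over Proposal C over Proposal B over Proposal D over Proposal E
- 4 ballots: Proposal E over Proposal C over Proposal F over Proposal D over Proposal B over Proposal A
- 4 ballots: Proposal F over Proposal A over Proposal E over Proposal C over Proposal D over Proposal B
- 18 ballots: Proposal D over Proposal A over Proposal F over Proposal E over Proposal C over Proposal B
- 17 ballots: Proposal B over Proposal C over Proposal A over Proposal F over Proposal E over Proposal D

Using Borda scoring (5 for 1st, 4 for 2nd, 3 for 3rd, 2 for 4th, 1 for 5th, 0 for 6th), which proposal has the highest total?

Proposal A

Proposal A: 1×4 + 17×5 + 4×0 + 4×4 + 18×4 + 17×3 = 228
Proposal B: 1×2 + 17×2 + 4×1 + 4×0 + 18×0 + 17×5 = 125
Proposal C: 1×5 + 17×3 + 4×4 + 4×2 + 18×1 + 17×4 = 166
Proposal D: 1×1 + 17×1 + 4×2 + 4×1 + 18×5 + 17×0 = 120
Proposal E: 1×0 + 17×0 + 4×5 + 4×3 + 18×2 + 17×1 = 85
Proposal F: 1×3 + 17×4 + 4×3 + 4×5 + 18×3 + 17×2 = 191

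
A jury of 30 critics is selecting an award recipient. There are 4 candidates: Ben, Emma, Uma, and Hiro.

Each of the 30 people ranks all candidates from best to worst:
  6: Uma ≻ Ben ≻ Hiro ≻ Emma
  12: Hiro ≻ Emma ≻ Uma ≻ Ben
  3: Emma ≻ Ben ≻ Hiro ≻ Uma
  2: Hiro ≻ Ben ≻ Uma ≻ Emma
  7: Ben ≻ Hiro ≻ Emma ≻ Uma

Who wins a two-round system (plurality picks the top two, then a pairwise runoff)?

Ben

Round 1 first-place votes: Ben 7, Emma 3, Uma 6, Hiro 14. Hiro and Ben advance.
Runoff: Hiro is ranked above Ben on 14 ballots, Ben above Hiro on 16.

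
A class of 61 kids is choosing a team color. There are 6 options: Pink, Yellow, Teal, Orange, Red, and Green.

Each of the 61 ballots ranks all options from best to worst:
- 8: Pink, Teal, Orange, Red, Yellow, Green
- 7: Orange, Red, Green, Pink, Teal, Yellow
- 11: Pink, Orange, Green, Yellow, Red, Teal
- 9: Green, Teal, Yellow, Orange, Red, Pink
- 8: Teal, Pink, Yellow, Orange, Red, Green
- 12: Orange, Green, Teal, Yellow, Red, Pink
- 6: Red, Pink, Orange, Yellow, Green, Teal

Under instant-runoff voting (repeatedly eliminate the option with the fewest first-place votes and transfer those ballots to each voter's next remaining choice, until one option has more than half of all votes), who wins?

Pink

Round 1: Pink 19, Yellow 0, Teal 8, Orange 19, Red 6, Green 9. Yellow eliminated.
Round 2: Pink 19, Teal 8, Orange 19, Red 6, Green 9. Red eliminated.
Round 3: Pink 25, Teal 8, Orange 19, Green 9. Teal eliminated.
Round 4: Pink 33, Orange 19, Green 9. Pink has a majority (≥31).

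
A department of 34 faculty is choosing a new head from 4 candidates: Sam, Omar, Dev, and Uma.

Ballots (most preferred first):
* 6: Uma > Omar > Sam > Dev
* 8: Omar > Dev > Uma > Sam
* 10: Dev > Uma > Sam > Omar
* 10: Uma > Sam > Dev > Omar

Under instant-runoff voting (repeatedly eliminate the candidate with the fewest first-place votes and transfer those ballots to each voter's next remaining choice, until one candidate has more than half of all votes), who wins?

Dev

Round 1: Sam 0, Omar 8, Dev 10, Uma 16. Sam eliminated.
Round 2: Omar 8, Dev 10, Uma 16. Omar eliminated.
Round 3: Dev 18, Uma 16. Dev has a majority (≥18).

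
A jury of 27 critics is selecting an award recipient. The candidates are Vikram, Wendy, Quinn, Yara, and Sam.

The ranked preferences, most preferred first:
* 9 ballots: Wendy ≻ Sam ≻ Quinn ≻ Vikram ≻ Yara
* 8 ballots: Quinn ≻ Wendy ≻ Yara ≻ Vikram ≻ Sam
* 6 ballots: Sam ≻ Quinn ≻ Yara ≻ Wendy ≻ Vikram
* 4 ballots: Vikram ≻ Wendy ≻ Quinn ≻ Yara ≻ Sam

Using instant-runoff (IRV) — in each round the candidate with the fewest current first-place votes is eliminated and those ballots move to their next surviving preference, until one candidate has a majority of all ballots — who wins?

Quinn

Round 1: Vikram 4, Wendy 9, Quinn 8, Yara 0, Sam 6. Yara eliminated.
Round 2: Vikram 4, Wendy 9, Quinn 8, Sam 6. Vikram eliminated.
Round 3: Wendy 13, Quinn 8, Sam 6. Sam eliminated.
Round 4: Wendy 13, Quinn 14. Quinn has a majority (≥14).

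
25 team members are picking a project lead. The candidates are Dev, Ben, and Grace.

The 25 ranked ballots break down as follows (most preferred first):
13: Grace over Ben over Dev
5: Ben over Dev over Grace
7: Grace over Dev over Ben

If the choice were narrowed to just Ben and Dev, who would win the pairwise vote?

Ben is ranked above Dev on 18 ballots; Dev above Ben on 7.

Ben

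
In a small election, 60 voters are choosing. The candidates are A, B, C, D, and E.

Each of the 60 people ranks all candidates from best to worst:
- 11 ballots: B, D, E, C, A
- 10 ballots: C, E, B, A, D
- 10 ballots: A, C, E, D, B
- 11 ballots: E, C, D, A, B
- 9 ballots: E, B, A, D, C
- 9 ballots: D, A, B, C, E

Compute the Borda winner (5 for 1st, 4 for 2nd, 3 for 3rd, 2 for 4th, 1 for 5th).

E

A: 11×1 + 10×2 + 10×5 + 11×2 + 9×3 + 9×4 = 166
B: 11×5 + 10×3 + 10×1 + 11×1 + 9×4 + 9×3 = 169
C: 11×2 + 10×5 + 10×4 + 11×4 + 9×1 + 9×2 = 183
D: 11×4 + 10×1 + 10×2 + 11×3 + 9×2 + 9×5 = 170
E: 11×3 + 10×4 + 10×3 + 11×5 + 9×5 + 9×1 = 212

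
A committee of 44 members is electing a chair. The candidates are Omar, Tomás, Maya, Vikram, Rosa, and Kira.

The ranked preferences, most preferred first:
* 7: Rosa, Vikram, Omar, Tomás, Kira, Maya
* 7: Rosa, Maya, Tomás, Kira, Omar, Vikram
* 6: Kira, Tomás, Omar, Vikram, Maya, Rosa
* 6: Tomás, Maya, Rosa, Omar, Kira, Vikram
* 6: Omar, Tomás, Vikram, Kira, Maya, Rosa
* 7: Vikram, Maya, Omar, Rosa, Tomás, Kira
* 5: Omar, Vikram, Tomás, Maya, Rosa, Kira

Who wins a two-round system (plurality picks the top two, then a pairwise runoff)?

Omar

Round 1 first-place votes: Omar 11, Tomás 6, Maya 0, Vikram 7, Rosa 14, Kira 6. Rosa and Omar advance.
Runoff: Rosa is ranked above Omar on 20 ballots, Omar above Rosa on 24.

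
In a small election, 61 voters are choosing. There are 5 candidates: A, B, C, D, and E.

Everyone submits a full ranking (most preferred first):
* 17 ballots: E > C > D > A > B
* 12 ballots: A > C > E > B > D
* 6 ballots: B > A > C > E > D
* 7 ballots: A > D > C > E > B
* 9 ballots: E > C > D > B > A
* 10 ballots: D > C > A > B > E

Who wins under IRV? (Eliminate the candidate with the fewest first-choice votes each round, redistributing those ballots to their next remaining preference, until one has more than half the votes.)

Round 1: A 19, B 6, C 0, D 10, E 26. C eliminated.
Round 2: A 19, B 6, D 10, E 26. B eliminated.
Round 3: A 25, D 10, E 26. D eliminated.
Round 4: A 35, E 26. A has a majority (≥31).

A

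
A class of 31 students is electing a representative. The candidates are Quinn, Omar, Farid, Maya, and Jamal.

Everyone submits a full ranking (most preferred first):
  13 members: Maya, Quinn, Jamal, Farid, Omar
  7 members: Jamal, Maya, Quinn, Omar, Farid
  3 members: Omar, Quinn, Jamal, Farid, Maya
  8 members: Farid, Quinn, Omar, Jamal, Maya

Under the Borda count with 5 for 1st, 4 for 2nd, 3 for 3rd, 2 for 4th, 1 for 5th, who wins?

Quinn

Quinn: 13×4 + 7×3 + 3×4 + 8×4 = 117
Omar: 13×1 + 7×2 + 3×5 + 8×3 = 66
Farid: 13×2 + 7×1 + 3×2 + 8×5 = 79
Maya: 13×5 + 7×4 + 3×1 + 8×1 = 104
Jamal: 13×3 + 7×5 + 3×3 + 8×2 = 99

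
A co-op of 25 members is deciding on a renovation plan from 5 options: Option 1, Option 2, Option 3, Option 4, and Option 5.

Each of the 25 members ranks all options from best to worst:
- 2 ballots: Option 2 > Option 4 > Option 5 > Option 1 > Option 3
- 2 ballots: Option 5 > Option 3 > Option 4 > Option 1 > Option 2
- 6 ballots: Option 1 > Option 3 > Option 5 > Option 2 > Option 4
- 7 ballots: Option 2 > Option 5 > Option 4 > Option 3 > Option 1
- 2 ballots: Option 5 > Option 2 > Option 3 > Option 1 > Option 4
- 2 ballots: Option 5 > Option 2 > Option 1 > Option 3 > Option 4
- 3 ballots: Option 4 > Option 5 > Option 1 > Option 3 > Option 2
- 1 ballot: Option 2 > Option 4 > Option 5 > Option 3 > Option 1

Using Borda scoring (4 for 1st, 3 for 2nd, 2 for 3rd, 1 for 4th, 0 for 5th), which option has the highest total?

Option 5

Option 1: 2×1 + 2×1 + 6×4 + 7×0 + 2×1 + 2×2 + 3×2 + 1×0 = 40
Option 2: 2×4 + 2×0 + 6×1 + 7×4 + 2×3 + 2×3 + 3×0 + 1×4 = 58
Option 3: 2×0 + 2×3 + 6×3 + 7×1 + 2×2 + 2×1 + 3×1 + 1×1 = 41
Option 4: 2×3 + 2×2 + 6×0 + 7×2 + 2×0 + 2×0 + 3×4 + 1×3 = 39
Option 5: 2×2 + 2×4 + 6×2 + 7×3 + 2×4 + 2×4 + 3×3 + 1×2 = 72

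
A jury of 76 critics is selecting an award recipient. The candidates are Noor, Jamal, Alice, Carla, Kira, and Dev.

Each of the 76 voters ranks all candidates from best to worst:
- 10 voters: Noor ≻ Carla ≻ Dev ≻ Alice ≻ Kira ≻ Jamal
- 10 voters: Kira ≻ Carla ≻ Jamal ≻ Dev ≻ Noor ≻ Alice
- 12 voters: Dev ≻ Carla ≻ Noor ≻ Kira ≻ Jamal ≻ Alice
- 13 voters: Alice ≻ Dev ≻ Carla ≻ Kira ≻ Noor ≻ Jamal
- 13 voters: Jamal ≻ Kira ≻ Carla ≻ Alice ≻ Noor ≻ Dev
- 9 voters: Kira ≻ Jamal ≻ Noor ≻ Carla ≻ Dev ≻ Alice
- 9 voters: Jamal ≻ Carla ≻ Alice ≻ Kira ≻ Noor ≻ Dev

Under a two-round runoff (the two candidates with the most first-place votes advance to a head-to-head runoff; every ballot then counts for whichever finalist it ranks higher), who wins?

Kira

Round 1 first-place votes: Noor 10, Jamal 22, Alice 13, Carla 0, Kira 19, Dev 12. Jamal and Kira advance.
Runoff: Jamal is ranked above Kira on 22 ballots, Kira above Jamal on 54.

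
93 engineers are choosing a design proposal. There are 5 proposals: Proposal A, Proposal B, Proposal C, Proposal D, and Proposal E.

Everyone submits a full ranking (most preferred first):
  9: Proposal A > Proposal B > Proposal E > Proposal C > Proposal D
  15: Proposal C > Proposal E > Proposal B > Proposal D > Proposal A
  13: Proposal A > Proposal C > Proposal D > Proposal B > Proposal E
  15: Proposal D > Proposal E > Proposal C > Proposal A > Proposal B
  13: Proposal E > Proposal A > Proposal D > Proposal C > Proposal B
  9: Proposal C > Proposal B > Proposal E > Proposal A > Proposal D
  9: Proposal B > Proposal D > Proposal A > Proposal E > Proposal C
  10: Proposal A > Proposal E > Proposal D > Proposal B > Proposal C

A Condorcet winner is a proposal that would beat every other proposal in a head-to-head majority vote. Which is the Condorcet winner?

Proposal E

Proposal E vs Proposal A: 52–41
Proposal E vs Proposal B: 53–40
Proposal E vs Proposal C: 56–37
Proposal E vs Proposal D: 56–37
Proposal E beats every other proposal.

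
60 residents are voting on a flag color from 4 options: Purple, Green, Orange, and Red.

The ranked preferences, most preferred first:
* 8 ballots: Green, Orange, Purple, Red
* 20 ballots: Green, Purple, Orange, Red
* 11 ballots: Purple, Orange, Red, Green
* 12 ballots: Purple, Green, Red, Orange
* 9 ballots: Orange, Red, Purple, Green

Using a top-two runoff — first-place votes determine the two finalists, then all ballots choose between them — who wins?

Round 1 first-place votes: Purple 23, Green 28, Orange 9, Red 0. Green and Purple advance.
Runoff: Green is ranked above Purple on 28 ballots, Purple above Green on 32.

Purple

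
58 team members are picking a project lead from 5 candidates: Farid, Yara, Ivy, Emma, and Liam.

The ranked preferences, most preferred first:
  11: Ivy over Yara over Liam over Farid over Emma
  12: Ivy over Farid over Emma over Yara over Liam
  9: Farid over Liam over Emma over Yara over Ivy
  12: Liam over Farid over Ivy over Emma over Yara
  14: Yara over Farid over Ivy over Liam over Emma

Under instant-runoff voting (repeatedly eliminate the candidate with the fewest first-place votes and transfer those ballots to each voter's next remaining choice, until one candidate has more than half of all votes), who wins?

Round 1: Farid 9, Yara 14, Ivy 23, Emma 0, Liam 12. Emma eliminated.
Round 2: Farid 9, Yara 14, Ivy 23, Liam 12. Farid eliminated.
Round 3: Yara 14, Ivy 23, Liam 21. Yara eliminated.
Round 4: Ivy 37, Liam 21. Ivy has a majority (≥30).

Ivy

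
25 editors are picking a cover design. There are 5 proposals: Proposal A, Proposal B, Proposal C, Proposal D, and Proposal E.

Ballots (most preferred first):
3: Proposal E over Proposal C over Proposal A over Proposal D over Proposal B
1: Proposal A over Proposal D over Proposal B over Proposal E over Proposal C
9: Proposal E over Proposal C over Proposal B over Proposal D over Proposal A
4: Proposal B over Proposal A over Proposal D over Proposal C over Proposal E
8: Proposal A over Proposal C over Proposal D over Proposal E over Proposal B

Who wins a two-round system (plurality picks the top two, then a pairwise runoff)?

Round 1 first-place votes: Proposal A 9, Proposal B 4, Proposal C 0, Proposal D 0, Proposal E 12. Proposal E and Proposal A advance.
Runoff: Proposal E is ranked above Proposal A on 12 ballots, Proposal A above Proposal E on 13.

Proposal A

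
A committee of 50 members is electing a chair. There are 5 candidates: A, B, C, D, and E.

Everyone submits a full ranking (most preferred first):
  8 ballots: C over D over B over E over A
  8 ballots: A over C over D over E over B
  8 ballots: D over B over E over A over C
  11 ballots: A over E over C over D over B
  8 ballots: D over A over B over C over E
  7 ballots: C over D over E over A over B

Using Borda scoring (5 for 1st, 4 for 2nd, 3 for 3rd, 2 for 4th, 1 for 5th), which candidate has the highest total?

D

A: 8×1 + 8×5 + 8×2 + 11×5 + 8×4 + 7×2 = 165
B: 8×3 + 8×1 + 8×4 + 11×1 + 8×3 + 7×1 = 106
C: 8×5 + 8×4 + 8×1 + 11×3 + 8×2 + 7×5 = 164
D: 8×4 + 8×3 + 8×5 + 11×2 + 8×5 + 7×4 = 186
E: 8×2 + 8×2 + 8×3 + 11×4 + 8×1 + 7×3 = 129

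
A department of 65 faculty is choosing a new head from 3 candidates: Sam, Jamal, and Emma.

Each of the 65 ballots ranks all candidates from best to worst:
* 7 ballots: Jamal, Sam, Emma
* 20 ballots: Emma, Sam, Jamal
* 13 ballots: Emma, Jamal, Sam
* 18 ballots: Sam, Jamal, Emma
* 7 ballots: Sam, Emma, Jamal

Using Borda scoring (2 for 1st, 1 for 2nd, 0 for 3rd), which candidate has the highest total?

Sam

Sam: 7×1 + 20×1 + 13×0 + 18×2 + 7×2 = 77
Jamal: 7×2 + 20×0 + 13×1 + 18×1 + 7×0 = 45
Emma: 7×0 + 20×2 + 13×2 + 18×0 + 7×1 = 73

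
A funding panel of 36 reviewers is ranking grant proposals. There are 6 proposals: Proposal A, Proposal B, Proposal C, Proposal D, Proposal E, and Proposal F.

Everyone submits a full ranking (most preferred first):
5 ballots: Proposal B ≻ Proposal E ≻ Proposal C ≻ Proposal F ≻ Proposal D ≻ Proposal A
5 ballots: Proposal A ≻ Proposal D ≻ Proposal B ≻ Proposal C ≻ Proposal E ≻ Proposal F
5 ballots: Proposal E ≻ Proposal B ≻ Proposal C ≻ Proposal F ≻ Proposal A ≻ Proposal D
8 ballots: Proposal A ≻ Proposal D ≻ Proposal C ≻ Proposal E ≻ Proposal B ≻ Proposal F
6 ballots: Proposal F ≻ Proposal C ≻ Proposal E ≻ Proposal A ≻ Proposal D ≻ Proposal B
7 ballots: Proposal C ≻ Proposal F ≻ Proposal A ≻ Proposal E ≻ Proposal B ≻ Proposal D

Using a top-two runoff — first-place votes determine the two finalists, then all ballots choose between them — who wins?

Round 1 first-place votes: Proposal A 13, Proposal B 5, Proposal C 7, Proposal D 0, Proposal E 5, Proposal F 6. Proposal A and Proposal C advance.
Runoff: Proposal A is ranked above Proposal C on 13 ballots, Proposal C above Proposal A on 23.

Proposal C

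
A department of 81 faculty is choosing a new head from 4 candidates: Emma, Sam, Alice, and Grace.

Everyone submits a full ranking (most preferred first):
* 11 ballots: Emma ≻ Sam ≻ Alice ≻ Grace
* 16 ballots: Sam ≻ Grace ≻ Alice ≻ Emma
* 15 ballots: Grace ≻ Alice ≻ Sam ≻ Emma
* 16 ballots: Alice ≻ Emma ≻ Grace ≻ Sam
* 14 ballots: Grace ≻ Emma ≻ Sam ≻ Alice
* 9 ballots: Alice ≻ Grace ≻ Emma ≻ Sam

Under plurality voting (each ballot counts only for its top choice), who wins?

Grace

First-place votes: Emma 11, Sam 16, Alice 25, Grace 29.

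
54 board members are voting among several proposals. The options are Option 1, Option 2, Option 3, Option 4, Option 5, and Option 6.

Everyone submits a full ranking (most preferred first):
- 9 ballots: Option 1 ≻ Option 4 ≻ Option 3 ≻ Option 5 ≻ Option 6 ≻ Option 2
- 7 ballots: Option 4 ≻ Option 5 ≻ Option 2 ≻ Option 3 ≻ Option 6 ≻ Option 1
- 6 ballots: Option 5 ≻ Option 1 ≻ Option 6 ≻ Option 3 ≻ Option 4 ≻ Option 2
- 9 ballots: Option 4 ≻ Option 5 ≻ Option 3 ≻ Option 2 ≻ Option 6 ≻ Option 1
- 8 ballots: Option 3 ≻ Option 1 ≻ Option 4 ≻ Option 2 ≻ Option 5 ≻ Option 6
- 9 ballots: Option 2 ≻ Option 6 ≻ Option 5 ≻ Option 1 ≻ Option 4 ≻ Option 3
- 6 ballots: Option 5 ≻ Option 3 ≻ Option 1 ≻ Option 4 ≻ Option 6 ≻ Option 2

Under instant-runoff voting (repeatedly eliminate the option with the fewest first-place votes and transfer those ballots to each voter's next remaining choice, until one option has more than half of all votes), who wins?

Option 5

Round 1: Option 1 9, Option 2 9, Option 3 8, Option 4 16, Option 5 12, Option 6 0. Option 6 eliminated.
Round 2: Option 1 9, Option 2 9, Option 3 8, Option 4 16, Option 5 12. Option 3 eliminated.
Round 3: Option 1 17, Option 2 9, Option 4 16, Option 5 12. Option 2 eliminated.
Round 4: Option 1 17, Option 4 16, Option 5 21. Option 4 eliminated.
Round 5: Option 1 17, Option 5 37. Option 5 has a majority (≥28).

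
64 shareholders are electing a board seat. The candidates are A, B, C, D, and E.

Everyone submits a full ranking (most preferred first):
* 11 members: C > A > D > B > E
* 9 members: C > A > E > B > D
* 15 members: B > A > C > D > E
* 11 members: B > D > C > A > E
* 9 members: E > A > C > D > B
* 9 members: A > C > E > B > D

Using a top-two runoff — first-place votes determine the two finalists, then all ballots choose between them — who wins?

Round 1 first-place votes: A 9, B 26, C 20, D 0, E 9. B and C advance.
Runoff: B is ranked above C on 26 ballots, C above B on 38.

C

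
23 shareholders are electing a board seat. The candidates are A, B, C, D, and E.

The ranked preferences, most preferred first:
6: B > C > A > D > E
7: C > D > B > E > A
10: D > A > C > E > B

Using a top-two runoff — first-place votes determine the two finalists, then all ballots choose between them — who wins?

Round 1 first-place votes: A 0, B 6, C 7, D 10, E 0. D and C advance.
Runoff: D is ranked above C on 10 ballots, C above D on 13.

C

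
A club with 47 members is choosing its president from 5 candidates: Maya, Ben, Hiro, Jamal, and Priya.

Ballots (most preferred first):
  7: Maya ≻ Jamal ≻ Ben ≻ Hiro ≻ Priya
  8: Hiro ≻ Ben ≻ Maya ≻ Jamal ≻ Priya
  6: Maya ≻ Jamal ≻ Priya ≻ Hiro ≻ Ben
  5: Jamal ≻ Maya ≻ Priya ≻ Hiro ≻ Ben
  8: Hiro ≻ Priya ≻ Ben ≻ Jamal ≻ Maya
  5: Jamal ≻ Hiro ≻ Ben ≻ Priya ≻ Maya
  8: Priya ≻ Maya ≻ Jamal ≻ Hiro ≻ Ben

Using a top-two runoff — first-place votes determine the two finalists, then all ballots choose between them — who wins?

Round 1 first-place votes: Maya 13, Ben 0, Hiro 16, Jamal 10, Priya 8. Hiro and Maya advance.
Runoff: Hiro is ranked above Maya on 21 ballots, Maya above Hiro on 26.

Maya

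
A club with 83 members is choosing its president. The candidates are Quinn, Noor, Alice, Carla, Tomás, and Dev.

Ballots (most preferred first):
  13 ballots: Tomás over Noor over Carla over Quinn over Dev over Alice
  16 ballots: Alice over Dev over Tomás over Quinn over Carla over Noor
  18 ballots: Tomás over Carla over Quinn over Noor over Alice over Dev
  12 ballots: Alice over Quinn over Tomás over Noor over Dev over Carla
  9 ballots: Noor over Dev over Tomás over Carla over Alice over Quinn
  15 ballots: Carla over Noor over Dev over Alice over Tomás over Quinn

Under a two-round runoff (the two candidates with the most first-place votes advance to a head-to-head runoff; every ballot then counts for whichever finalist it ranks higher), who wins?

Alice

Round 1 first-place votes: Quinn 0, Noor 9, Alice 28, Carla 15, Tomás 31, Dev 0. Tomás and Alice advance.
Runoff: Tomás is ranked above Alice on 40 ballots, Alice above Tomás on 43.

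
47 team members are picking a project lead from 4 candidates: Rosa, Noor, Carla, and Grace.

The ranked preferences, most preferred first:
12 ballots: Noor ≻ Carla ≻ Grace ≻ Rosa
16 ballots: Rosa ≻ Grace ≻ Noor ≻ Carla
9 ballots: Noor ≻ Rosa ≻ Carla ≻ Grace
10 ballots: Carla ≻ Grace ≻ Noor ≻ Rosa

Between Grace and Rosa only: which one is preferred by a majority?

Rosa

Grace is ranked above Rosa on 22 ballots; Rosa above Grace on 25.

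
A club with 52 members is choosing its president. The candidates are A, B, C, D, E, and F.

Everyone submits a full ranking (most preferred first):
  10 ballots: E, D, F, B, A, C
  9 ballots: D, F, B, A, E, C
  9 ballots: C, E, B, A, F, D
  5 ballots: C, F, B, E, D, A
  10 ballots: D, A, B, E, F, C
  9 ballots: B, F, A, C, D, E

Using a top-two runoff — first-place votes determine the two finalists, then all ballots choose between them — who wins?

D

Round 1 first-place votes: A 0, B 9, C 14, D 19, E 10, F 0. D and C advance.
Runoff: D is ranked above C on 29 ballots, C above D on 23.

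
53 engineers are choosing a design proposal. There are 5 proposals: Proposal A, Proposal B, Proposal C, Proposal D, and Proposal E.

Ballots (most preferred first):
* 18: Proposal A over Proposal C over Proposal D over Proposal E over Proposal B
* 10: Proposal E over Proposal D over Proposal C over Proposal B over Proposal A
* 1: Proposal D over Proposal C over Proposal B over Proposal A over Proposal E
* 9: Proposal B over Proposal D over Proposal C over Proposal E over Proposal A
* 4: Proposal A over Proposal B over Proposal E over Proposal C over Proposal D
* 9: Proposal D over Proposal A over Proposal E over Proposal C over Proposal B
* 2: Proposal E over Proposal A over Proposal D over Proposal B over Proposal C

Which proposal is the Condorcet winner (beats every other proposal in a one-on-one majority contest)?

Proposal D

Proposal D vs Proposal A: 29–24
Proposal D vs Proposal B: 40–13
Proposal D vs Proposal C: 31–22
Proposal D vs Proposal E: 37–16
Proposal D beats every other proposal.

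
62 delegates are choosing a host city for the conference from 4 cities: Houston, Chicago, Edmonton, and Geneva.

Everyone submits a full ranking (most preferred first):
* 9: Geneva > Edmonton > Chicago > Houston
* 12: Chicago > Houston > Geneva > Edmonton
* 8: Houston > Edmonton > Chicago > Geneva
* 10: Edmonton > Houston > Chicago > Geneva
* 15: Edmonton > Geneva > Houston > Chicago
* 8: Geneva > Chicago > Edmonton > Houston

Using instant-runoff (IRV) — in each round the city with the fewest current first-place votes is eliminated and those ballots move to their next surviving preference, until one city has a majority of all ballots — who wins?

Edmonton

Round 1: Houston 8, Chicago 12, Edmonton 25, Geneva 17. Houston eliminated.
Round 2: Chicago 12, Edmonton 33, Geneva 17. Edmonton has a majority (≥32).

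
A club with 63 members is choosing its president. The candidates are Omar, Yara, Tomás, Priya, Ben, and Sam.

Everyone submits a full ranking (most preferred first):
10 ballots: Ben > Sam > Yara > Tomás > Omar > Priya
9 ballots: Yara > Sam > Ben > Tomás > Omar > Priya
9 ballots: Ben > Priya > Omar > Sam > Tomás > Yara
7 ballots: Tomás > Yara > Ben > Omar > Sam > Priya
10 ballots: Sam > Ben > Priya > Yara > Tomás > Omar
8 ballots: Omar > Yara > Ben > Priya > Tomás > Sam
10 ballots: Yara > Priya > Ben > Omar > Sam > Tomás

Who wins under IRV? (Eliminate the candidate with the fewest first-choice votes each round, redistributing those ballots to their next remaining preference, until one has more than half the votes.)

Round 1: Omar 8, Yara 19, Tomás 7, Priya 0, Ben 19, Sam 10. Priya eliminated.
Round 2: Omar 8, Yara 19, Tomás 7, Ben 19, Sam 10. Tomás eliminated.
Round 3: Omar 8, Yara 26, Ben 19, Sam 10. Omar eliminated.
Round 4: Yara 34, Ben 19, Sam 10. Yara has a majority (≥32).

Yara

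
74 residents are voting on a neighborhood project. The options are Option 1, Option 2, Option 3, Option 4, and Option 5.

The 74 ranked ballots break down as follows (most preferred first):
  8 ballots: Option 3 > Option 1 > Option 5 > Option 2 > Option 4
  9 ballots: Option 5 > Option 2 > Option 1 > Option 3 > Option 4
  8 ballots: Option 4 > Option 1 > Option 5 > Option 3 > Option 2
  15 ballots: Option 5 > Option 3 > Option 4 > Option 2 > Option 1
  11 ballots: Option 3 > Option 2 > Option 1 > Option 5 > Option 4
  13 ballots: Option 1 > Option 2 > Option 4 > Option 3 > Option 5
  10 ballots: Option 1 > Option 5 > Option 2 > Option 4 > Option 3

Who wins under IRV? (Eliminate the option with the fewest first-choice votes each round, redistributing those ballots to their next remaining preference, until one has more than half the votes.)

Option 1

Round 1: Option 1 23, Option 2 0, Option 3 19, Option 4 8, Option 5 24. Option 2 eliminated.
Round 2: Option 1 23, Option 3 19, Option 4 8, Option 5 24. Option 4 eliminated.
Round 3: Option 1 31, Option 3 19, Option 5 24. Option 3 eliminated.
Round 4: Option 1 50, Option 5 24. Option 1 has a majority (≥38).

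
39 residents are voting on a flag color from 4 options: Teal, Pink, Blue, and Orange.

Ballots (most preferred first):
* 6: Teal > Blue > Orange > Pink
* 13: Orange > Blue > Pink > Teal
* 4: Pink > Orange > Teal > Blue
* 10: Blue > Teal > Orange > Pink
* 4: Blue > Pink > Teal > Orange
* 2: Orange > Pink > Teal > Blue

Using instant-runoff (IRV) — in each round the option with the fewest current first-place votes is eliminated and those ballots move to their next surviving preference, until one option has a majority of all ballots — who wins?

Blue

Round 1: Teal 6, Pink 4, Blue 14, Orange 15. Pink eliminated.
Round 2: Teal 6, Blue 14, Orange 19. Teal eliminated.
Round 3: Blue 20, Orange 19. Blue has a majority (≥20).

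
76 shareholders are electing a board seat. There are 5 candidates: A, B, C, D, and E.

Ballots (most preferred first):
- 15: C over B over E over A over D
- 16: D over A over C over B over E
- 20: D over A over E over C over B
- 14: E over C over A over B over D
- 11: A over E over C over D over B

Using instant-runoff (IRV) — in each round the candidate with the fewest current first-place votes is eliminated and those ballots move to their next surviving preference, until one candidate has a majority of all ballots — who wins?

E

Round 1: A 11, B 0, C 15, D 36, E 14. B eliminated.
Round 2: A 11, C 15, D 36, E 14. A eliminated.
Round 3: C 15, D 36, E 25. C eliminated.
Round 4: D 36, E 40. E has a majority (≥39).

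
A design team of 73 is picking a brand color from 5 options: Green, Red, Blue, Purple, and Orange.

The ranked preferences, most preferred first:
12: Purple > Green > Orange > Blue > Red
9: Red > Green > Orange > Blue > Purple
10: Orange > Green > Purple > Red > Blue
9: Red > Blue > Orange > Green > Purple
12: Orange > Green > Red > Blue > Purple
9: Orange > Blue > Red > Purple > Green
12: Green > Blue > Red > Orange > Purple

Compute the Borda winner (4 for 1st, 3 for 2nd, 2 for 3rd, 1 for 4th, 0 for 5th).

Green: 12×3 + 9×3 + 10×3 + 9×1 + 12×3 + 9×0 + 12×4 = 186
Red: 12×0 + 9×4 + 10×1 + 9×4 + 12×2 + 9×2 + 12×2 = 148
Blue: 12×1 + 9×1 + 10×0 + 9×3 + 12×1 + 9×3 + 12×3 = 123
Purple: 12×4 + 9×0 + 10×2 + 9×0 + 12×0 + 9×1 + 12×0 = 77
Orange: 12×2 + 9×2 + 10×4 + 9×2 + 12×4 + 9×4 + 12×1 = 196

Orange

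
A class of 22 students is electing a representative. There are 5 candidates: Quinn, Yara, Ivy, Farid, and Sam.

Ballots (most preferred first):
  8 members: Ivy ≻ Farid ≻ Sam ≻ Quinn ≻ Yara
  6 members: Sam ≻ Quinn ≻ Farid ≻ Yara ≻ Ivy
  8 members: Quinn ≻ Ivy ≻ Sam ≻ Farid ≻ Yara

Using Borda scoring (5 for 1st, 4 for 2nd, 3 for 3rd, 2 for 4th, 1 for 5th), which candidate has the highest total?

Quinn

Quinn: 8×2 + 6×4 + 8×5 = 80
Yara: 8×1 + 6×2 + 8×1 = 28
Ivy: 8×5 + 6×1 + 8×4 = 78
Farid: 8×4 + 6×3 + 8×2 = 66
Sam: 8×3 + 6×5 + 8×3 = 78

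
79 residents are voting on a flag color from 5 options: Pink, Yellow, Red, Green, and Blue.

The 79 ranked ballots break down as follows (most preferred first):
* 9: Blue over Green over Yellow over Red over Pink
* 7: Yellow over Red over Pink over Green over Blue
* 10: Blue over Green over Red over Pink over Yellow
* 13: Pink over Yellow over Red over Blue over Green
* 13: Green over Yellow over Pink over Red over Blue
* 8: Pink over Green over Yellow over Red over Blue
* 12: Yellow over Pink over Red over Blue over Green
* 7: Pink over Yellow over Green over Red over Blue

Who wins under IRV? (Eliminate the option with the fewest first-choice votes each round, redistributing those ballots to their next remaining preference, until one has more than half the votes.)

Round 1: Pink 28, Yellow 19, Red 0, Green 13, Blue 19. Red eliminated.
Round 2: Pink 28, Yellow 19, Green 13, Blue 19. Green eliminated.
Round 3: Pink 28, Yellow 32, Blue 19. Blue eliminated.
Round 4: Pink 38, Yellow 41. Yellow has a majority (≥40).

Yellow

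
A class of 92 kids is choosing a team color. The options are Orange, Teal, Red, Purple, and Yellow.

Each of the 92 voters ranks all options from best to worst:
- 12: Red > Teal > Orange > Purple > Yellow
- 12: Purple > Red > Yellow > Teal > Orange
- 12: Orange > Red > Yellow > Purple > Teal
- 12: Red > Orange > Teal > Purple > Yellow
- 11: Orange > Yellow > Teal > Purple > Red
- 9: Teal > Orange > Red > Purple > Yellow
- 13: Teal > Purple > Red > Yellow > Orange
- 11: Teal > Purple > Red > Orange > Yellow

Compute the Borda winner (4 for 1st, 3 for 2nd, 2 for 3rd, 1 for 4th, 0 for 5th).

Red

Orange: 12×2 + 12×0 + 12×4 + 12×3 + 11×4 + 9×3 + 13×0 + 11×1 = 190
Teal: 12×3 + 12×1 + 12×0 + 12×2 + 11×2 + 9×4 + 13×4 + 11×4 = 226
Red: 12×4 + 12×3 + 12×3 + 12×4 + 11×0 + 9×2 + 13×2 + 11×2 = 234
Purple: 12×1 + 12×4 + 12×1 + 12×1 + 11×1 + 9×1 + 13×3 + 11×3 = 176
Yellow: 12×0 + 12×2 + 12×2 + 12×0 + 11×3 + 9×0 + 13×1 + 11×0 = 94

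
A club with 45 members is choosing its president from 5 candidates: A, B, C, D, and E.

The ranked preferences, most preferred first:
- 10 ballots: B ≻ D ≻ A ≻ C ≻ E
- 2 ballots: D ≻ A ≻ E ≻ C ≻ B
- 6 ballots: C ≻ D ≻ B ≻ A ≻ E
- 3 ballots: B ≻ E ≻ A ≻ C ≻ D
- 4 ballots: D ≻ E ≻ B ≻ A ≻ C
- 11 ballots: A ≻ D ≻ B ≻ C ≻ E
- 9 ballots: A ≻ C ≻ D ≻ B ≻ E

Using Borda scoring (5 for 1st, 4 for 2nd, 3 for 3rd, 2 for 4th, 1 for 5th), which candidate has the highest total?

A: 10×3 + 2×4 + 6×2 + 3×3 + 4×2 + 11×5 + 9×5 = 167
B: 10×5 + 2×1 + 6×3 + 3×5 + 4×3 + 11×3 + 9×2 = 148
C: 10×2 + 2×2 + 6×5 + 3×2 + 4×1 + 11×2 + 9×4 = 122
D: 10×4 + 2×5 + 6×4 + 3×1 + 4×5 + 11×4 + 9×3 = 168
E: 10×1 + 2×3 + 6×1 + 3×4 + 4×4 + 11×1 + 9×1 = 70

D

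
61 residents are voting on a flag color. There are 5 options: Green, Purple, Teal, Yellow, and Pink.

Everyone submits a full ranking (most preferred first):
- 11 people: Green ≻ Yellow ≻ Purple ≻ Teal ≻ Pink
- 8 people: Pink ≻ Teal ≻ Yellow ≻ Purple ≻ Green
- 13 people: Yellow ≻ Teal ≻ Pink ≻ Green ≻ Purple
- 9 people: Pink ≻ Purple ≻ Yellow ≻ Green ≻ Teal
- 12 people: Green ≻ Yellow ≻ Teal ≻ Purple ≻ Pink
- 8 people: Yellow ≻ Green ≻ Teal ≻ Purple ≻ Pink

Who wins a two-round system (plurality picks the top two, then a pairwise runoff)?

Round 1 first-place votes: Green 23, Purple 0, Teal 0, Yellow 21, Pink 17. Green and Yellow advance.
Runoff: Green is ranked above Yellow on 23 ballots, Yellow above Green on 38.

Yellow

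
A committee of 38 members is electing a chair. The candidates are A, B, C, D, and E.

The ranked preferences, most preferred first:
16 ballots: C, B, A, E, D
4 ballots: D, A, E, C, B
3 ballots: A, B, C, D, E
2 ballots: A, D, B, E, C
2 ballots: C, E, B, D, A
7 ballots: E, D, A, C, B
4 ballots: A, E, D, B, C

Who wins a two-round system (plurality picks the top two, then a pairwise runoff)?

Round 1 first-place votes: A 9, B 0, C 18, D 4, E 7. C and A advance.
Runoff: C is ranked above A on 18 ballots, A above C on 20.

A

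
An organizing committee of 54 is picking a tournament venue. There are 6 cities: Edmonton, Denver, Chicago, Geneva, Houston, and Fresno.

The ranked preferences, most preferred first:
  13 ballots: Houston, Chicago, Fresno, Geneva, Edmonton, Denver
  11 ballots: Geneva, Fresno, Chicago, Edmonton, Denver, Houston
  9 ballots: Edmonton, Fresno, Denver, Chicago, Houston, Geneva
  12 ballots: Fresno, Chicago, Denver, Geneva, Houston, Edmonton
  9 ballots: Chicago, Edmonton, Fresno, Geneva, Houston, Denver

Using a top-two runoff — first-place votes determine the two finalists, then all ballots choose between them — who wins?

Round 1 first-place votes: Edmonton 9, Denver 0, Chicago 9, Geneva 11, Houston 13, Fresno 12. Houston and Fresno advance.
Runoff: Houston is ranked above Fresno on 13 ballots, Fresno above Houston on 41.

Fresno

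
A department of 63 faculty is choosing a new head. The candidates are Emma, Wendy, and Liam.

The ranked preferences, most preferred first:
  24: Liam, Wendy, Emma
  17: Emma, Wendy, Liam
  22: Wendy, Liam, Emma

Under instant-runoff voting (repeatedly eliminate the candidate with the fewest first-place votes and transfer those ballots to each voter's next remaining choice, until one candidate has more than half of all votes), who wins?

Round 1: Emma 17, Wendy 22, Liam 24. Emma eliminated.
Round 2: Wendy 39, Liam 24. Wendy has a majority (≥32).

Wendy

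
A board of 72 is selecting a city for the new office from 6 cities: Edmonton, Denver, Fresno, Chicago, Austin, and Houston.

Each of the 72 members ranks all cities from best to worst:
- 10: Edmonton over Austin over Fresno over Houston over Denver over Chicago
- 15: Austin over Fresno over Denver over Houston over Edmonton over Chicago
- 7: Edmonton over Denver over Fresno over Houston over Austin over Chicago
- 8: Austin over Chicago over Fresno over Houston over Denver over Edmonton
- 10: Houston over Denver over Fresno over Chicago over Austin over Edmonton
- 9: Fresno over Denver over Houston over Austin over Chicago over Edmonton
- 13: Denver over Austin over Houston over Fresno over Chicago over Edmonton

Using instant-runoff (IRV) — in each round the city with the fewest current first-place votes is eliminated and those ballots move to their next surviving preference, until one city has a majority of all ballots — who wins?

Denver

Round 1: Edmonton 17, Denver 13, Fresno 9, Chicago 0, Austin 23, Houston 10. Chicago eliminated.
Round 2: Edmonton 17, Denver 13, Fresno 9, Austin 23, Houston 10. Fresno eliminated.
Round 3: Edmonton 17, Denver 22, Austin 23, Houston 10. Houston eliminated.
Round 4: Edmonton 17, Denver 32, Austin 23. Edmonton eliminated.
Round 5: Denver 39, Austin 33. Denver has a majority (≥37).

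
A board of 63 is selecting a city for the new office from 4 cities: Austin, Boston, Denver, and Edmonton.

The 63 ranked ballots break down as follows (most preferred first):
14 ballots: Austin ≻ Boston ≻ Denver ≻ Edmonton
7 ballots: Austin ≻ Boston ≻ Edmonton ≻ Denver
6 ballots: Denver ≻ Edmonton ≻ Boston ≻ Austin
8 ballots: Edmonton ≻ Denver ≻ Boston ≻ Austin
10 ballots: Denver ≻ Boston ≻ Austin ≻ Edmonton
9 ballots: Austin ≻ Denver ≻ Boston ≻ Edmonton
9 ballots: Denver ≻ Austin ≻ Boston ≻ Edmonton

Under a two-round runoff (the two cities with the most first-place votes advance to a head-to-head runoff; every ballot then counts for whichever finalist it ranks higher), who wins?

Round 1 first-place votes: Austin 30, Boston 0, Denver 25, Edmonton 8. Austin and Denver advance.
Runoff: Austin is ranked above Denver on 30 ballots, Denver above Austin on 33.

Denver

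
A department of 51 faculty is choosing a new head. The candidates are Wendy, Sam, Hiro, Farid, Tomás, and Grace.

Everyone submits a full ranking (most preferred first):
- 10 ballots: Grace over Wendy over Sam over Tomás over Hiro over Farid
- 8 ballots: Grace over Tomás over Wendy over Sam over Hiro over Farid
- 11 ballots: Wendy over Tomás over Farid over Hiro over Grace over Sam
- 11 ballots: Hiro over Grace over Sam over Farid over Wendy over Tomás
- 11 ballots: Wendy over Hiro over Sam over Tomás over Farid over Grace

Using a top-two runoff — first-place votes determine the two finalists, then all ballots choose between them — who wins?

Round 1 first-place votes: Wendy 22, Sam 0, Hiro 11, Farid 0, Tomás 0, Grace 18. Wendy and Grace advance.
Runoff: Wendy is ranked above Grace on 22 ballots, Grace above Wendy on 29.

Grace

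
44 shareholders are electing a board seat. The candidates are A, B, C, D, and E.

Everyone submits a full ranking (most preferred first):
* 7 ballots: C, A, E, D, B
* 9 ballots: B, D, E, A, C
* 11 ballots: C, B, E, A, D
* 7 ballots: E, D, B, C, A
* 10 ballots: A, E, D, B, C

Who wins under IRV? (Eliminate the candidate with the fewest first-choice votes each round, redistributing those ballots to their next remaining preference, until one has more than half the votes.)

Round 1: A 10, B 9, C 18, D 0, E 7. D eliminated.
Round 2: A 10, B 9, C 18, E 7. E eliminated.
Round 3: A 10, B 16, C 18. A eliminated.
Round 4: B 26, C 18. B has a majority (≥23).

B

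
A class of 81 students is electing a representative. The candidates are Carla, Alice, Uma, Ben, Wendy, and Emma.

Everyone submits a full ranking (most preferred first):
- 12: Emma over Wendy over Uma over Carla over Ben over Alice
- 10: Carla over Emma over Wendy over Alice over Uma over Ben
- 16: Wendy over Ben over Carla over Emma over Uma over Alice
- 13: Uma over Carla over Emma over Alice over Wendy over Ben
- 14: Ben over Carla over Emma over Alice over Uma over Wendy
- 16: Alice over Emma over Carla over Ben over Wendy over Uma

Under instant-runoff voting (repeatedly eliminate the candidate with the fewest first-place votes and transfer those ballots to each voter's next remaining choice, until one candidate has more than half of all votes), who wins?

Round 1: Carla 10, Alice 16, Uma 13, Ben 14, Wendy 16, Emma 12. Carla eliminated.
Round 2: Alice 16, Uma 13, Ben 14, Wendy 16, Emma 22. Uma eliminated.
Round 3: Alice 16, Ben 14, Wendy 16, Emma 35. Ben eliminated.
Round 4: Alice 16, Wendy 16, Emma 49. Emma has a majority (≥41).

Emma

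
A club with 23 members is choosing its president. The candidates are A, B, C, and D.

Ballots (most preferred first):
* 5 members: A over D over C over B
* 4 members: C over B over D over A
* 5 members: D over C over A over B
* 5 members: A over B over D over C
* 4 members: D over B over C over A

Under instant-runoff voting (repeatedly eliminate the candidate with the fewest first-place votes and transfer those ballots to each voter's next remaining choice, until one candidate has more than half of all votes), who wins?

Round 1: A 10, B 0, C 4, D 9. B eliminated.
Round 2: A 10, C 4, D 9. C eliminated.
Round 3: A 10, D 13. D has a majority (≥12).

D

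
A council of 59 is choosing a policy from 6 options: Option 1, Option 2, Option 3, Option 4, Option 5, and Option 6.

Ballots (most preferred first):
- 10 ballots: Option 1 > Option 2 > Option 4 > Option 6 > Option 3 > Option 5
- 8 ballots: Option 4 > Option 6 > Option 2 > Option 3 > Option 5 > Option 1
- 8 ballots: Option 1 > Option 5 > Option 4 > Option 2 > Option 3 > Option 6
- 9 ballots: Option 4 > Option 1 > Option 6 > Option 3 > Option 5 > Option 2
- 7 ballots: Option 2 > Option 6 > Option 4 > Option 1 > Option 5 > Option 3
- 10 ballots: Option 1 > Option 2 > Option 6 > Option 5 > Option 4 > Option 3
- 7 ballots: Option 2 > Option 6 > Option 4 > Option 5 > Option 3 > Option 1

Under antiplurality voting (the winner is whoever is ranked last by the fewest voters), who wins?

Last-place votes: Option 1 15, Option 2 9, Option 3 17, Option 4 0, Option 5 10, Option 6 8.

Option 4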